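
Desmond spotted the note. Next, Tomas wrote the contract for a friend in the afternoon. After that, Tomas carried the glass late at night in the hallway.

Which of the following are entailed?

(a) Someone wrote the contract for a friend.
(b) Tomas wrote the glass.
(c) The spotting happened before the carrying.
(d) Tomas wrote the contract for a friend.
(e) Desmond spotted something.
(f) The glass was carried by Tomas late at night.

(a), (c), (d), (e), (f)

(a) Entailed — this follows by dropping conjuncts from the writing event's description.
(b) Not entailed — Tomas wrote the contract, not the glass; the glass belongs to the carrying event.
(c) Entailed — the narrative places the spotting before the carrying.
(d) Entailed — the original entails any weakening of itself; this just drops 'in the afternoon'.
(e) Entailed — the original entails any weakening of itself; this just generalizes the patient.
(f) Entailed — every conjunct here is already in the original carrying event.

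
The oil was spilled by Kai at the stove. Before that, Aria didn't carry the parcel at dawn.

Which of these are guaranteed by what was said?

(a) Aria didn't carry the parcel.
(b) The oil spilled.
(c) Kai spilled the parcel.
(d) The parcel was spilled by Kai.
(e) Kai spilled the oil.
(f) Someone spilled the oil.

(a) Not entailed — dropping 'at dawn' under negation is not valid — the original leaves open that Aria carried the parcel some other way.
(b) Entailed — 'Kai spilled the oil' is causative; it entails the inchoative 'the oil spilled'.
(c) Not entailed — Kai spilled the oil, not the parcel; the parcel belongs to the carrying event.
(d) Not entailed — Kai spilled the oil, not the parcel; the parcel belongs to the carrying event.
(e) Entailed — every conjunct here is already in the original spilling event.
(f) Entailed — the original entails any weakening of itself; this just drops 'at the stove' and generalizes the agent.

(b), (e), (f)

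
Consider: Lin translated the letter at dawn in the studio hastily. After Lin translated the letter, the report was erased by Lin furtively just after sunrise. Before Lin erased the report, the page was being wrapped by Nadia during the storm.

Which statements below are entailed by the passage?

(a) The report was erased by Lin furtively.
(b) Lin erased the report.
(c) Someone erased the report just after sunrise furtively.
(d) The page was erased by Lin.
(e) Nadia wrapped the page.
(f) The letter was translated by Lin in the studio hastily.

(a) Entailed — the original entails any weakening of itself; this just drops 'just after sunrise'.
(b) Entailed — this follows by dropping conjuncts from the erasing event's description.
(c) Entailed — every conjunct here is already in the original erasing event.
(d) Not entailed — Lin erased the report, not the page; the page belongs to the wrapping event.
(e) Not entailed — 'was wrapping' is progressive on an accomplishment; it does not entail the completed 'wrapped'.
(f) Entailed — every conjunct here is already in the original translating event.

(a), (b), (c), (f)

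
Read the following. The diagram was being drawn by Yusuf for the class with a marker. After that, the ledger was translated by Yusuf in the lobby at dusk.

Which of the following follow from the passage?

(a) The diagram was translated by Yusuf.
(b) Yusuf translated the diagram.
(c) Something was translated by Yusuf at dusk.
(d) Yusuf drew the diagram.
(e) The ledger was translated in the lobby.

(c), (e)

(a) Not entailed — Yusuf translated the ledger, not the diagram; the diagram belongs to the drawing event.
(b) Not entailed — Yusuf translated the ledger, not the diagram; the diagram belongs to the drawing event.
(c) Entailed — this follows by dropping conjuncts from the translating event's description.
(d) Not entailed — 'was drawing' is progressive on an accomplishment; it does not entail the completed 'drew'.
(e) Entailed — this follows by dropping conjuncts from the translating event's description.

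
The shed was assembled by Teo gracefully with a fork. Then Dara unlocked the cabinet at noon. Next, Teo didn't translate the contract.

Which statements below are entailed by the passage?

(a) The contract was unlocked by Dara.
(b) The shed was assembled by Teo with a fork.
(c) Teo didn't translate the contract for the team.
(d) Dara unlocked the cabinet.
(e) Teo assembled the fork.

(a) Not entailed — Dara unlocked the cabinet, not the contract; the contract belongs to the translating event.
(b) Entailed — the original entails any weakening of itself; this just drops 'gracefully'.
(c) Entailed — under negation, adding a further restriction is entailed: if no such translating event occurred, none occurred for the team either.
(d) Entailed — dropping 'at noon' leaves a sub-description the original still satisfies.
(e) Not entailed — the fork is the instrument, not what was assembled.

(b), (c), (d)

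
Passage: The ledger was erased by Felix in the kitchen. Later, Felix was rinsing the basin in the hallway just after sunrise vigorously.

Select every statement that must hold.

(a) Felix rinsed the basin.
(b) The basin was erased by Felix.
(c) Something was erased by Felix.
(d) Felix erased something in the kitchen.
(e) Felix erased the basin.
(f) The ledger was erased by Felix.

(a) Entailed — 'rinse' is an activity; 'was rinsing' entails that some rinsing happened, so 'rinsed' holds.
(b) Not entailed — Felix erased the ledger, not the basin; the basin belongs to the rinsing event.
(c) Entailed — every conjunct here is already in the original erasing event.
(d) Entailed — this follows by dropping conjuncts from the erasing event's description.
(e) Not entailed — Felix erased the ledger, not the basin; the basin belongs to the rinsing event.
(f) Entailed — this follows by dropping conjuncts from the erasing event's description.

(a), (c), (d), (f)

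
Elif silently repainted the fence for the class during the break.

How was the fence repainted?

silently

'silently' marks the manner of the repainting event.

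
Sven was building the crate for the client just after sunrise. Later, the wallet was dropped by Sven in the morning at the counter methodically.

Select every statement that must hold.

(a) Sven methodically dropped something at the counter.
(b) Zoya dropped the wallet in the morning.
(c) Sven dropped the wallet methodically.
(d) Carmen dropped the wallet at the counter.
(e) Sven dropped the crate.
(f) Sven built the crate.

(a), (c)

(a) Entailed — every conjunct here is already in the original dropping event.
(b) Not entailed — the passage has Sven dropping the wallet, not Zoya.
(c) Entailed — dropping 'at the counter', 'in the morning' leaves a sub-description the original still satisfies.
(d) Not entailed — the passage has Sven dropping the wallet, not Carmen.
(e) Not entailed — Sven dropped the wallet, not the crate; the crate belongs to the building event.
(f) Not entailed — 'was building' is progressive on an accomplishment; it does not entail the completed 'built'.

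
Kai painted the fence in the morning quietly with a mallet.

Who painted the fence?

'Kai' marks the agent of the painting event.

Kai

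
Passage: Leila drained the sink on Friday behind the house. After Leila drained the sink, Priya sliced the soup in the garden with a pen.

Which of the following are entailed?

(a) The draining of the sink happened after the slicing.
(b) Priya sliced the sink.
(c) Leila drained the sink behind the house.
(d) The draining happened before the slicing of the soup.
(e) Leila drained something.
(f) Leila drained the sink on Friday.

(a) Not entailed — the narrative places the draining before the slicing, not after.
(b) Not entailed — Priya sliced the soup, not the sink; the sink belongs to the draining event.
(c) Entailed — this follows by dropping conjuncts from the draining event's description.
(d) Entailed — the narrative places the draining before the slicing.
(e) Entailed — this follows by dropping conjuncts from the draining event's description.
(f) Entailed — every conjunct here is already in the original draining event.

(c), (d), (e), (f)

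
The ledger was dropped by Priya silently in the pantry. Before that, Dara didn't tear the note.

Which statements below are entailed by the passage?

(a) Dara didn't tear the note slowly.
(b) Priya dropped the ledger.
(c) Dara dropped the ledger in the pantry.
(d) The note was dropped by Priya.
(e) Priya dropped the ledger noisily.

(a), (b)

(a) Entailed — under negation, adding a further restriction is entailed: if no such tearing event occurred, none occurred slowly either.
(b) Entailed — the original entails any weakening of itself; this just drops 'in the pantry', 'silently'.
(c) Not entailed — the passage has Priya dropping the ledger, not Dara.
(d) Not entailed — Priya dropped the ledger, not the note; the note belongs to the tearing event.
(e) Not entailed — 'noisily' adds a manner not in (and inconsistent with) the original.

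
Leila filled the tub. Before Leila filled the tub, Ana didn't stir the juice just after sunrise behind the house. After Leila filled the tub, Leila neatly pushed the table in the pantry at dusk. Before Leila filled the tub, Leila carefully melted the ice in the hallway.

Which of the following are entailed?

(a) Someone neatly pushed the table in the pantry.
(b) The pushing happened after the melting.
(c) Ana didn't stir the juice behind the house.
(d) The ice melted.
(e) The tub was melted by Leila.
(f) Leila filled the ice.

(a) Entailed — dropping 'at dusk' and generalizing the agent leaves a sub-description the original still satisfies.
(b) Entailed — the narrative places the melting before the pushing.
(c) Not entailed — dropping 'just after sunrise' under negation is not valid — the original leaves open that Ana stirred the juice some other way.
(d) Entailed — 'Leila melted the ice' is causative; it entails the inchoative 'the ice melted'.
(e) Not entailed — Leila melted the ice, not the tub; the tub belongs to the filling event.
(f) Not entailed — Leila filled the tub, not the ice; the ice belongs to the melting event.

(a), (b), (d)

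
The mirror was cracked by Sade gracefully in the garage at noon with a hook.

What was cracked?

'the mirror' marks the patient of the cracking event.

the mirror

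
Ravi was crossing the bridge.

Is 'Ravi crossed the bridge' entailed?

no

'was crossing' is progressive; for an accomplishment like 'cross the bridge', it doesn't entail completion.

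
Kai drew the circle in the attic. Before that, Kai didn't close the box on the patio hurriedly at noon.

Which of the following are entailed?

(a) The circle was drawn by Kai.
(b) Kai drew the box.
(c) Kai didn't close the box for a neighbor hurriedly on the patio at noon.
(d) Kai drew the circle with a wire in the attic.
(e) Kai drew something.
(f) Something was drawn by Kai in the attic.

(a), (c), (e), (f)

(a) Entailed — the original entails any weakening of itself; this just drops 'in the attic'.
(b) Not entailed — Kai drew the circle, not the box; the box belongs to the closing event.
(c) Entailed — under negation, adding a further restriction is entailed: if no such closing event occurred, none occurred for a neighbor either.
(d) Not entailed — 'with a wire' adds information not in the original event.
(e) Entailed — dropping 'in the attic' and generalizing the patient leaves a sub-description the original still satisfies.
(f) Entailed — every conjunct here is already in the original drawing event.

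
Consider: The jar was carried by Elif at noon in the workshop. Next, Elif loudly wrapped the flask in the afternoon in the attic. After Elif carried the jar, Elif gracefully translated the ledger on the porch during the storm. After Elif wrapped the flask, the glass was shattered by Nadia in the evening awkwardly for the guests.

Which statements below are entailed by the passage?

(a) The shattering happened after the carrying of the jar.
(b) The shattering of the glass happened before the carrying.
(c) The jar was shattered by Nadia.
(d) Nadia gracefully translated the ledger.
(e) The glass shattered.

(a) Entailed — the narrative places the carrying before the shattering.
(b) Not entailed — the narrative places the carrying before the shattering, not after.
(c) Not entailed — Nadia shattered the glass, not the jar; the jar belongs to the carrying event.
(d) Not entailed — the passage has Elif translating the ledger, not Nadia.
(e) Entailed — 'Nadia shattered the glass' is causative; it entails the inchoative 'the glass shattered'.

(a), (e)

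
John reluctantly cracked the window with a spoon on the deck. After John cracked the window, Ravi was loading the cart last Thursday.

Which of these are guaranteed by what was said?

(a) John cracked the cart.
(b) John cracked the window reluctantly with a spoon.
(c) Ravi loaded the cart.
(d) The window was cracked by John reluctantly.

(a) Not entailed — John cracked the window, not the cart; the cart belongs to the loading event.
(b) Entailed — dropping 'on the deck' leaves a sub-description the original still satisfies.
(c) Not entailed — 'was loading' is progressive on an accomplishment; it does not entail the completed 'loaded'.
(d) Entailed — dropping 'with a spoon', 'on the deck' leaves a sub-description the original still satisfies.

(b), (d)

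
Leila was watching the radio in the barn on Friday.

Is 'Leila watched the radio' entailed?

yes

'watch' is atelic; if Leila was watching the radio, then Leila watched the radio (for some time).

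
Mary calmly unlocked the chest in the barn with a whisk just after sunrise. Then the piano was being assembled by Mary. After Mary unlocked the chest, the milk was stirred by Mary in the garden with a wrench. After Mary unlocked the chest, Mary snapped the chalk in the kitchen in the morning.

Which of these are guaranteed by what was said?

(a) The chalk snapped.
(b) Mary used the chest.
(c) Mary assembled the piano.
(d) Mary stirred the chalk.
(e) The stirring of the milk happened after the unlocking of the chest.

(a) Entailed — 'Mary snapped the chalk' is causative; it entails the inchoative 'the chalk snapped'.
(b) Not entailed — the chest is the patient, not an instrument — Mary used a whisk.
(c) Not entailed — 'was assembling' is progressive on an accomplishment; it does not entail the completed 'assembled'.
(d) Not entailed — Mary stirred the milk, not the chalk; the chalk belongs to the snapping event.
(e) Entailed — the narrative places the unlocking before the stirring.

(a), (e)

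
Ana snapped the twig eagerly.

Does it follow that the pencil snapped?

Nothing is said about any pencil; only the twig is affected.

no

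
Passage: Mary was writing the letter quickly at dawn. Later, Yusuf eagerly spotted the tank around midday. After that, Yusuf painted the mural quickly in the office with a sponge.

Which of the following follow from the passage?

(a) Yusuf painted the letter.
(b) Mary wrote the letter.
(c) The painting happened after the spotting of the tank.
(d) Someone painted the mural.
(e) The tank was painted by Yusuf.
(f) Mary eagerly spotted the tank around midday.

(c), (d)

(a) Not entailed — Yusuf painted the mural, not the letter; the letter belongs to the writing event.
(b) Not entailed — 'was writing' is progressive on an accomplishment; it does not entail the completed 'wrote'.
(c) Entailed — the narrative places the spotting before the painting.
(d) Entailed — this follows by dropping conjuncts from the painting event's description.
(e) Not entailed — Yusuf painted the mural, not the tank; the tank belongs to the spotting event.
(f) Not entailed — the passage has Yusuf spotting the tank, not Mary.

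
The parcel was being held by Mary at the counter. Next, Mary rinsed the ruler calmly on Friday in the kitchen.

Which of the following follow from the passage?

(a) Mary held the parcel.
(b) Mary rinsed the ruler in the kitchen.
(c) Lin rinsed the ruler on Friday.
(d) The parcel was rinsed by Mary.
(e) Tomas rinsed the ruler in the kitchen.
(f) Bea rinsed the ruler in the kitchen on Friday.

(a) Entailed — 'hold' is an activity; 'was holding' entails that some holding happened, so 'held' holds.
(b) Entailed — the original entails any weakening of itself; this just drops 'calmly', 'on Friday'.
(c) Not entailed — the passage has Mary rinsing the ruler, not Lin.
(d) Not entailed — Mary rinsed the ruler, not the parcel; the parcel belongs to the holding event.
(e) Not entailed — the passage has Mary rinsing the ruler, not Tomas.
(f) Not entailed — the passage has Mary rinsing the ruler, not Bea.

(a), (b)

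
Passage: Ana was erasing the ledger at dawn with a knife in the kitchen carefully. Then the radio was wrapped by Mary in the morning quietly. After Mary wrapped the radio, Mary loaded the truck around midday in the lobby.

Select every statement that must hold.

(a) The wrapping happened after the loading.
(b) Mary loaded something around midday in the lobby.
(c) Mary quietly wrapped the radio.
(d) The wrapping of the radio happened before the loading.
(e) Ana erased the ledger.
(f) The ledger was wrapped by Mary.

(a) Not entailed — the narrative places the wrapping before the loading, not after.
(b) Entailed — generalizing the patient leaves a sub-description the original still satisfies.
(c) Entailed — every conjunct here is already in the original wrapping event.
(d) Entailed — the narrative places the wrapping before the loading.
(e) Not entailed — 'was erasing' is progressive on an accomplishment; it does not entail the completed 'erased'.
(f) Not entailed — Mary wrapped the radio, not the ledger; the ledger belongs to the erasing event.

(b), (c), (d)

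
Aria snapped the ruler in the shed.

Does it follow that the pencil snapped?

no

Nothing is said about any pencil; only the ruler is affected.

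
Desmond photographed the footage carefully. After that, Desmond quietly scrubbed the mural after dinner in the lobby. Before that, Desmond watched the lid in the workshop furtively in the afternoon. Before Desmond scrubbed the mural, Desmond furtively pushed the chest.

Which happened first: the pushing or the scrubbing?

The connectives place the pushing before the scrubbing.

the pushing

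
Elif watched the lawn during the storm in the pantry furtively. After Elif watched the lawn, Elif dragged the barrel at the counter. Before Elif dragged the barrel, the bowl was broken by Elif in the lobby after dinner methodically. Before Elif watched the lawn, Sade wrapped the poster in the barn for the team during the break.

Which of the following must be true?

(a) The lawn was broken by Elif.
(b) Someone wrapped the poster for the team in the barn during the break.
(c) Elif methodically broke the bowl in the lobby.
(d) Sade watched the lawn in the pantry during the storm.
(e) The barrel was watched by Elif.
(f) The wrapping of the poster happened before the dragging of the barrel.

(b), (c), (f)

(a) Not entailed — Elif broke the bowl, not the lawn; the lawn belongs to the watching event.
(b) Entailed — this follows by dropping conjuncts from the wrapping event's description.
(c) Entailed — this follows by dropping conjuncts from the breaking event's description.
(d) Not entailed — the passage has Elif watching the lawn, not Sade.
(e) Not entailed — Elif watched the lawn, not the barrel; the barrel belongs to the dragging event.
(f) Entailed — the narrative places the wrapping before the dragging.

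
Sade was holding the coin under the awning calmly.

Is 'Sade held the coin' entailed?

yes

'hold' is atelic; if Sade was holding the coin, then Sade held the coin (for some time).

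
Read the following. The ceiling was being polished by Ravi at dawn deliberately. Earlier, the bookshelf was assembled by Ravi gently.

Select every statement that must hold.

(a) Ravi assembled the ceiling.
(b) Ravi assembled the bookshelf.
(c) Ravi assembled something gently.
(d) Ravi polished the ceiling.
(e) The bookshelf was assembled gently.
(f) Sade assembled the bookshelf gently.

(a) Not entailed — Ravi assembled the bookshelf, not the ceiling; the ceiling belongs to the polishing event.
(b) Entailed — this follows by dropping conjuncts from the assembling event's description.
(c) Entailed — generalizing the patient leaves a sub-description the original still satisfies.
(d) Entailed — 'polish' is an activity; 'was polishing' entails that some polishing happened, so 'polished' holds.
(e) Entailed — every conjunct here is already in the original assembling event.
(f) Not entailed — the passage has Ravi assembling the bookshelf, not Sade.

(b), (c), (d), (e)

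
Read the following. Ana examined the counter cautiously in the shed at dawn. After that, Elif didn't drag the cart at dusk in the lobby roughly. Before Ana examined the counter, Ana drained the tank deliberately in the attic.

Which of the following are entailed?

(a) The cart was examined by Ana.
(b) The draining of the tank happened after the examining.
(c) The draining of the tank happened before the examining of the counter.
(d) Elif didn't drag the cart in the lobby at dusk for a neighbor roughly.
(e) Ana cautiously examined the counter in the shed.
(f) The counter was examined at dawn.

(a) Not entailed — Ana examined the counter, not the cart; the cart belongs to the dragging event.
(b) Not entailed — the narrative places the draining before the examining, not after.
(c) Entailed — the narrative places the draining before the examining.
(d) Entailed — under negation, adding a further restriction is entailed: if no such dragging event occurred, none occurred for a neighbor either.
(e) Entailed — dropping 'at dawn' leaves a sub-description the original still satisfies.
(f) Entailed — dropping 'cautiously', 'in the shed' and generalizing the agent leaves a sub-description the original still satisfies.

(c), (d), (e), (f)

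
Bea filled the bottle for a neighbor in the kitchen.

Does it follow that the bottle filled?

yes

'Bea filled the bottle' is the causative; it entails the inchoative 'the bottle filled'.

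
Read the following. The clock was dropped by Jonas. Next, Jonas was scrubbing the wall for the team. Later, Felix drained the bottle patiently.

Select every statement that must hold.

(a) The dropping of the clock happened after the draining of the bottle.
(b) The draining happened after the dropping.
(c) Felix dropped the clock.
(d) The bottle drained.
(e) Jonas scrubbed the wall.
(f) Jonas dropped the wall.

(b), (d), (e)

(a) Not entailed — the narrative places the dropping before the draining, not after.
(b) Entailed — the narrative places the dropping before the draining.
(c) Not entailed — the passage has Jonas dropping the clock, not Felix.
(d) Entailed — 'Felix drained the bottle' is causative; it entails the inchoative 'the bottle drained'.
(e) Entailed — 'scrub' is an activity; 'was scrubbing' entails that some scrubbing happened, so 'scrubbed' holds.
(f) Not entailed — Jonas dropped the clock, not the wall; the wall belongs to the scrubbing event.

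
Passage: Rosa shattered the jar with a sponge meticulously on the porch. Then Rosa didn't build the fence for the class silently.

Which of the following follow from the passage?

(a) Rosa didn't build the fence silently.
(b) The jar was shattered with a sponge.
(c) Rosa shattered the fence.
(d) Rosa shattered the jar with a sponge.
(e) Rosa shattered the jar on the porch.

(a) Not entailed — dropping 'for the class' under negation is not valid — the original leaves open that Rosa built the fence some other way.
(b) Entailed — every conjunct here is already in the original shattering event.
(c) Not entailed — Rosa shattered the jar, not the fence; the fence belongs to the building event.
(d) Entailed — dropping 'on the porch', 'meticulously' leaves a sub-description the original still satisfies.
(e) Entailed — this follows by dropping conjuncts from the shattering event's description.

(b), (d), (e)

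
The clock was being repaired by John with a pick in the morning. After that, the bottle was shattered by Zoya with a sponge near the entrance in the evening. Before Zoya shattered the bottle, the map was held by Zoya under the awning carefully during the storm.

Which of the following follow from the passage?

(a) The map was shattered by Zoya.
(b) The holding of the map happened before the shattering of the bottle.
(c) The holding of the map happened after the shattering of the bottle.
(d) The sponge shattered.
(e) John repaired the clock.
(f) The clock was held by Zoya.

(b)

(a) Not entailed — Zoya shattered the bottle, not the map; the map belongs to the holding event.
(b) Entailed — the narrative places the holding before the shattering.
(c) Not entailed — the narrative places the holding before the shattering, not after.
(d) Not entailed — the bottle is what shattered, not the sponge.
(e) Not entailed — 'was repairing' is progressive on an accomplishment; it does not entail the completed 'repaired'.
(f) Not entailed — Zoya held the map, not the clock; the clock belongs to the repairing event.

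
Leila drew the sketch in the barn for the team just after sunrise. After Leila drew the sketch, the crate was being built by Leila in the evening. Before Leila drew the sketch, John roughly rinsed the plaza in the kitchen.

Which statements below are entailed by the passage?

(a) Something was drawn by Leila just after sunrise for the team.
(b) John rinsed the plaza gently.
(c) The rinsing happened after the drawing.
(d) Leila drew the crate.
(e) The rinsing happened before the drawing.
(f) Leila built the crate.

(a), (e)

(a) Entailed — this follows by dropping conjuncts from the drawing event's description.
(b) Not entailed — 'gently' adds a manner not in (and inconsistent with) the original.
(c) Not entailed — the narrative places the rinsing before the drawing, not after.
(d) Not entailed — Leila drew the sketch, not the crate; the crate belongs to the building event.
(e) Entailed — the narrative places the rinsing before the drawing.
(f) Not entailed — 'was building' is progressive on an accomplishment; it does not entail the completed 'built'.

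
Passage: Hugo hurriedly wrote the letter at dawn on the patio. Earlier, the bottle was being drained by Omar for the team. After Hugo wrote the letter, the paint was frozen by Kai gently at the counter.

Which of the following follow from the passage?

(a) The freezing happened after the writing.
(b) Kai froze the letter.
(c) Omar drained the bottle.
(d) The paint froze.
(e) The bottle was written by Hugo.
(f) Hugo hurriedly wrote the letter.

(a) Entailed — the narrative places the writing before the freezing.
(b) Not entailed — Kai froze the paint, not the letter; the letter belongs to the writing event.
(c) Not entailed — 'was draining' is progressive on an accomplishment; it does not entail the completed 'drained'.
(d) Entailed — 'Kai froze the paint' is causative; it entails the inchoative 'the paint froze'.
(e) Not entailed — Hugo wrote the letter, not the bottle; the bottle belongs to the draining event.
(f) Entailed — dropping 'at dawn', 'on the patio' leaves a sub-description the original still satisfies.

(a), (d), (f)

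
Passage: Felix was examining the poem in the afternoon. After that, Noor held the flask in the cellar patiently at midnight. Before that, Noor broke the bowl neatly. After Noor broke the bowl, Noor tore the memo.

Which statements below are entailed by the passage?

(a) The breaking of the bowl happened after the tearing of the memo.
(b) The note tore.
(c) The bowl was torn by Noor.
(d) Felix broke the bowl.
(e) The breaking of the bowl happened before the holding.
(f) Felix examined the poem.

(e), (f)

(a) Not entailed — the narrative places the breaking before the tearing, not after.
(b) Not entailed — the memo is what tore, not the note.
(c) Not entailed — Noor tore the memo, not the bowl; the bowl belongs to the breaking event.
(d) Not entailed — the passage has Noor breaking the bowl, not Felix.
(e) Entailed — the narrative places the breaking before the holding.
(f) Entailed — 'examine' is an activity; 'was examining' entails that some examining happened, so 'examined' holds.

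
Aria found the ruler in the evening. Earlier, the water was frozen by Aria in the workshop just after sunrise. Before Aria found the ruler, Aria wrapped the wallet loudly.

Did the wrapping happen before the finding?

The narrative orders the wrapping before the finding.

yes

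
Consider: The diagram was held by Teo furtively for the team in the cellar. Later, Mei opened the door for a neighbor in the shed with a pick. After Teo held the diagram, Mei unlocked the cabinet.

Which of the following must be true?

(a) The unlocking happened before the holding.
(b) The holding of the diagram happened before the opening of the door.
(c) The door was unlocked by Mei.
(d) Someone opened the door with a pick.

(a) Not entailed — the narrative places the holding before the unlocking, not after.
(b) Entailed — the narrative places the holding before the opening.
(c) Not entailed — Mei unlocked the cabinet, not the door; the door belongs to the opening event.
(d) Entailed — dropping 'for a neighbor', 'in the shed' and generalizing the agent leaves a sub-description the original still satisfies.

(b), (d)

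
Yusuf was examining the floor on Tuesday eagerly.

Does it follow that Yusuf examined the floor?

'examine' is atelic; if Yusuf was examining the floor, then Yusuf examined the floor (for some time).

yes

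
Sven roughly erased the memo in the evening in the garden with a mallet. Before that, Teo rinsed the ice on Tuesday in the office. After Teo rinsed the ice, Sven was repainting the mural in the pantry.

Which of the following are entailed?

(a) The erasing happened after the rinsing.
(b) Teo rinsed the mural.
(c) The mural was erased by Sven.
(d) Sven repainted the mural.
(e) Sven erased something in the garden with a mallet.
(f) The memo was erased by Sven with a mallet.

(a), (e), (f)

(a) Entailed — the narrative places the rinsing before the erasing.
(b) Not entailed — Teo rinsed the ice, not the mural; the mural belongs to the repainting event.
(c) Not entailed — Sven erased the memo, not the mural; the mural belongs to the repainting event.
(d) Not entailed — 'was repainting' is progressive on an accomplishment; it does not entail the completed 'repainted'.
(e) Entailed — the original entails any weakening of itself; this just drops 'in the evening', 'roughly' and generalizes the patient.
(f) Entailed — every conjunct here is already in the original erasing event.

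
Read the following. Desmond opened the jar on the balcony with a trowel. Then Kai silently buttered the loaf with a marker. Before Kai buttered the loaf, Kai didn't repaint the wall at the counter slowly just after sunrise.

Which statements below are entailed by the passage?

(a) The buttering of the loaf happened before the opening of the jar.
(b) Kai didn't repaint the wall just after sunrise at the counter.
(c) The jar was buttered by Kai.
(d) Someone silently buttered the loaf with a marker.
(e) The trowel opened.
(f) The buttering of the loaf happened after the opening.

(a) Not entailed — the narrative places the opening before the buttering, not after.
(b) Not entailed — dropping 'slowly' under negation is not valid — the original leaves open that Kai repainted the wall some other way.
(c) Not entailed — Kai buttered the loaf, not the jar; the jar belongs to the opening event.
(d) Entailed — generalizing the agent leaves a sub-description the original still satisfies.
(e) Not entailed — the jar is what opened, not the trowel.
(f) Entailed — the narrative places the opening before the buttering.

(d), (f)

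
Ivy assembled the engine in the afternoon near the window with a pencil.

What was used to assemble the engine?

a pencil

'with a pencil' marks the instrument of the assembling event.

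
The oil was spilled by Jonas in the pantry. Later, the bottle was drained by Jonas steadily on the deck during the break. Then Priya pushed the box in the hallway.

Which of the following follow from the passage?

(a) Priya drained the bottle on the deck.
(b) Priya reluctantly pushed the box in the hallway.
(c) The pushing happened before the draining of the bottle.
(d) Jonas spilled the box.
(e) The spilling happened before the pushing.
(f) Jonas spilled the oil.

(a) Not entailed — the passage has Jonas draining the bottle, not Priya.
(b) Not entailed — 'reluctantly' adds information not in the original event.
(c) Not entailed — the narrative places the draining before the pushing, not after.
(d) Not entailed — Jonas spilled the oil, not the box; the box belongs to the pushing event.
(e) Entailed — the narrative places the spilling before the pushing.
(f) Entailed — this follows by dropping conjuncts from the spilling event's description.

(e), (f)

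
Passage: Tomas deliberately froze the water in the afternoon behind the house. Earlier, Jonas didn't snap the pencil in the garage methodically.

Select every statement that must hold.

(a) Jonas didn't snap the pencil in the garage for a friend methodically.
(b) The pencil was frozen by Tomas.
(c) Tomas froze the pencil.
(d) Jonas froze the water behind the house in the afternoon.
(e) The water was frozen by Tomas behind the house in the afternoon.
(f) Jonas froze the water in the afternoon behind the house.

(a) Entailed — under negation, adding a further restriction is entailed: if no such snapping event occurred, none occurred for a friend either.
(b) Not entailed — Tomas froze the water, not the pencil; the pencil belongs to the snapping event.
(c) Not entailed — Tomas froze the water, not the pencil; the pencil belongs to the snapping event.
(d) Not entailed — the passage has Tomas freezing the water, not Jonas.
(e) Entailed — the original entails any weakening of itself; this just drops 'deliberately'.
(f) Not entailed — the passage has Tomas freezing the water, not Jonas.

(a), (e)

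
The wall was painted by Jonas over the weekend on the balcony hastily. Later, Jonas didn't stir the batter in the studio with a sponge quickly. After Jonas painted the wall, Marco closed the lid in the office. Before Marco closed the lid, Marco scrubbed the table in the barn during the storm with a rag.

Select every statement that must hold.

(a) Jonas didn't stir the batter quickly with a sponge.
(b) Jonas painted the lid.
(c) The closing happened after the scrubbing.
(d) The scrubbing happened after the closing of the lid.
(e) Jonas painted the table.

(a) Not entailed — dropping 'in the studio' under negation is not valid — the original leaves open that Jonas stirred the batter some other way.
(b) Not entailed — Jonas painted the wall, not the lid; the lid belongs to the closing event.
(c) Entailed — the narrative places the scrubbing before the closing.
(d) Not entailed — the narrative places the scrubbing before the closing, not after.
(e) Not entailed — Jonas painted the wall, not the table; the table belongs to the scrubbing event.

(c)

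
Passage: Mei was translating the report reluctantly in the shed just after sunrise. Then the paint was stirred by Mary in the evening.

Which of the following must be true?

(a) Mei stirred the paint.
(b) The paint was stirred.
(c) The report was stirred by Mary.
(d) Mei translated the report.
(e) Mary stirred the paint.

(b), (e)

(a) Not entailed — the passage has Mary stirring the paint, not Mei.
(b) Entailed — the original entails any weakening of itself; this just drops 'in the evening' and generalizes the agent.
(c) Not entailed — Mary stirred the paint, not the report; the report belongs to the translating event.
(d) Not entailed — 'was translating' is progressive on an accomplishment; it does not entail the completed 'translated'.
(e) Entailed — the original entails any weakening of itself; this just drops 'in the evening'.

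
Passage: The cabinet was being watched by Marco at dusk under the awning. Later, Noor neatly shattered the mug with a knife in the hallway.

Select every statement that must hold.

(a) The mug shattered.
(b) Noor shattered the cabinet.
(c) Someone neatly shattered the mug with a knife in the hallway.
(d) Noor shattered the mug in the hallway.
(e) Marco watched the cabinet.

(a) Entailed — 'Noor shattered the mug' is causative; it entails the inchoative 'the mug shattered'.
(b) Not entailed — Noor shattered the mug, not the cabinet; the cabinet belongs to the watching event.
(c) Entailed — generalizing the agent leaves a sub-description the original still satisfies.
(d) Entailed — the original entails any weakening of itself; this just drops 'with a knife', 'neatly'.
(e) Entailed — 'watch' is an activity; 'was watching' entails that some watching happened, so 'watched' holds.

(a), (c), (d), (e)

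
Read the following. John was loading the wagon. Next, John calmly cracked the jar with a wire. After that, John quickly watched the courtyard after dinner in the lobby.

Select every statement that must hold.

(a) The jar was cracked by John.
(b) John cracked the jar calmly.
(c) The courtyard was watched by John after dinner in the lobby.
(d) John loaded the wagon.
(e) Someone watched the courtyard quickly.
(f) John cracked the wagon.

(a), (b), (c), (e)

(a) Entailed — this follows by dropping conjuncts from the cracking event's description.
(b) Entailed — every conjunct here is already in the original cracking event.
(c) Entailed — the original entails any weakening of itself; this just drops 'quickly'.
(d) Not entailed — 'was loading' is progressive on an accomplishment; it does not entail the completed 'loaded'.
(e) Entailed — dropping 'in the lobby', 'after dinner' and generalizing the agent leaves a sub-description the original still satisfies.
(f) Not entailed — John cracked the jar, not the wagon; the wagon belongs to the loading event.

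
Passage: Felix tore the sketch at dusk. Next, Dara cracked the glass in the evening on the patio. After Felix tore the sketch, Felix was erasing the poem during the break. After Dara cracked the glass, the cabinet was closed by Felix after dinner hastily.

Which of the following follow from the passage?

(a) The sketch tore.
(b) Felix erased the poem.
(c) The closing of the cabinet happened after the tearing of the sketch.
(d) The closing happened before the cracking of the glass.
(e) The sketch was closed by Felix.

(a) Entailed — 'Felix tore the sketch' is causative; it entails the inchoative 'the sketch tore'.
(b) Not entailed — 'was erasing' is progressive on an accomplishment; it does not entail the completed 'erased'.
(c) Entailed — the narrative places the tearing before the closing.
(d) Not entailed — the narrative places the cracking before the closing, not after.
(e) Not entailed — Felix closed the cabinet, not the sketch; the sketch belongs to the tearing event.

(a), (c)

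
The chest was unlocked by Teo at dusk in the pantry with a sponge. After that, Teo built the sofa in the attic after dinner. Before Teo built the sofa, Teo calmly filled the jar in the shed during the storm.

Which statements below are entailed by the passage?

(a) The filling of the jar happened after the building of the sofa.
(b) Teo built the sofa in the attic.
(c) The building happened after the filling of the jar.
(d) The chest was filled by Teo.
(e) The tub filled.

(a) Not entailed — the narrative places the filling before the building, not after.
(b) Entailed — this follows by dropping conjuncts from the building event's description.
(c) Entailed — the narrative places the filling before the building.
(d) Not entailed — Teo filled the jar, not the chest; the chest belongs to the unlocking event.
(e) Not entailed — the jar is what filled, not the tub.

(b), (c)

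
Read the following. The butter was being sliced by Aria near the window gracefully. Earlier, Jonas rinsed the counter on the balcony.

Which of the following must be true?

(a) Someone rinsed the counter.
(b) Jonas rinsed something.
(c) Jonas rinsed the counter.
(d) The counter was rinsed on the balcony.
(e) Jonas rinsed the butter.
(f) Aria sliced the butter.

(a) Entailed — dropping 'on the balcony' and generalizing the agent leaves a sub-description the original still satisfies.
(b) Entailed — the original entails any weakening of itself; this just drops 'on the balcony' and generalizes the patient.
(c) Entailed — every conjunct here is already in the original rinsing event.
(d) Entailed — every conjunct here is already in the original rinsing event.
(e) Not entailed — Jonas rinsed the counter, not the butter; the butter belongs to the slicing event.
(f) Not entailed — 'was slicing' is progressive on an accomplishment; it does not entail the completed 'sliced'.

(a), (b), (c), (d)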